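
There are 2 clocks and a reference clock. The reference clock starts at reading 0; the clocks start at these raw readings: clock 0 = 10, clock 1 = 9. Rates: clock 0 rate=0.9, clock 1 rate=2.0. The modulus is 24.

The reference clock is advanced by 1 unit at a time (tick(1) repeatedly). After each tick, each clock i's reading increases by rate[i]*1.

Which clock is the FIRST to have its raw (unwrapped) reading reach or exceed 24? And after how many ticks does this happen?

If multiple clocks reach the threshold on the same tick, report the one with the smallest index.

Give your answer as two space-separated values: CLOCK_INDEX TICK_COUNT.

Answer: 1 8

Derivation:
clock 0: start=10, rate=0.9, needs 24-10 = 14; ticks = ceil(14/0.9) = ceil(15.5556) = 16; reading at tick 16 = 10 + 0.9*16 = 24.4000
clock 1: start=9, rate=2.0, needs 24-9 = 15; ticks = ceil(15/2.0) = ceil(7.5000) = 8; reading at tick 8 = 9 + 2.0*8 = 25.0000
Minimum tick count = 8; winners = [1]; smallest index = 1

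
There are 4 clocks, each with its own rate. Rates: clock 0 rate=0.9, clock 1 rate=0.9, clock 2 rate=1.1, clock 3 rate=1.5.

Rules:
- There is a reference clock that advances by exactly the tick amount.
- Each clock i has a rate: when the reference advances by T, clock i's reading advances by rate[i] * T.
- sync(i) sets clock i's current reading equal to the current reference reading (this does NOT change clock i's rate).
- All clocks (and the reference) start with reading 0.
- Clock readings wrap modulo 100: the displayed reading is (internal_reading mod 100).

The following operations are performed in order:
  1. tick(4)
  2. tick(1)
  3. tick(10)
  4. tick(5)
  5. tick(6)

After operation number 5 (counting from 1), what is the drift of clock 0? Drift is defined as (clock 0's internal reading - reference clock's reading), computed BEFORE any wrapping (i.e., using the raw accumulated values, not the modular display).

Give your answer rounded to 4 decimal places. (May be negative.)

After op 1 tick(4): ref=4.0000 raw=[3.6000 3.6000 4.4000 6.0000]
After op 2 tick(1): ref=5.0000 raw=[4.5000 4.5000 5.5000 7.5000]
After op 3 tick(10): ref=15.0000 raw=[13.5000 13.5000 16.5000 22.5000]
After op 4 tick(5): ref=20.0000 raw=[18.0000 18.0000 22.0000 30.0000]
After op 5 tick(6): ref=26.0000 raw=[23.4000 23.4000 28.6000 39.0000]
Drift of clock 0 after op 5: 23.4000 - 26.0000 = -2.6000

Answer: -2.6000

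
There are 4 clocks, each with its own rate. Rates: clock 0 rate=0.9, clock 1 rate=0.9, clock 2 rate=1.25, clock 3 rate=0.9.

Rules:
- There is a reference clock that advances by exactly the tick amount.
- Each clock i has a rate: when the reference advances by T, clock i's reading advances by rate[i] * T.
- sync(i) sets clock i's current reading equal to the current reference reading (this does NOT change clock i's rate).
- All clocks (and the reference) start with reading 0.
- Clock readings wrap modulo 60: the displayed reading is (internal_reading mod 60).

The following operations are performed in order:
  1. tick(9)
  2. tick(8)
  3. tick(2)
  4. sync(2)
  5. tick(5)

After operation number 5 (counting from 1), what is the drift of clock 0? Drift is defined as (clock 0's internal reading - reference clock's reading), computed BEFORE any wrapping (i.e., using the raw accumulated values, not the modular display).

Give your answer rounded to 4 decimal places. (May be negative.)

Answer: -2.4000

Derivation:
After op 1 tick(9): ref=9.0000 raw=[8.1000 8.1000 11.2500 8.1000]
After op 2 tick(8): ref=17.0000 raw=[15.3000 15.3000 21.2500 15.3000]
After op 3 tick(2): ref=19.0000 raw=[17.1000 17.1000 23.7500 17.1000]
After op 4 sync(2): ref=19.0000 raw=[17.1000 17.1000 19.0000 17.1000]
After op 5 tick(5): ref=24.0000 raw=[21.6000 21.6000 25.2500 21.6000]
Drift of clock 0 after op 5: 21.6000 - 24.0000 = -2.4000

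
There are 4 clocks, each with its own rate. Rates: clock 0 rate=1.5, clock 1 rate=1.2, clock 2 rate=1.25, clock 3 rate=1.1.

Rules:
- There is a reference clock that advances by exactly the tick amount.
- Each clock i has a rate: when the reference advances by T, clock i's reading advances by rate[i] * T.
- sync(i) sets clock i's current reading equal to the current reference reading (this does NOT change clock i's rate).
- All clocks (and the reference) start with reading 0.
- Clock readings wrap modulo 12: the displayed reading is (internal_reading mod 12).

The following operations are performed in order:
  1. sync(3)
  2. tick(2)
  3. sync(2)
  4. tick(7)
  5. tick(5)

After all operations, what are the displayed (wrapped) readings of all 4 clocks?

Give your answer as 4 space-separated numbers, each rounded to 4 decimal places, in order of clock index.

Answer: 9.0000 4.8000 5.0000 3.4000

Derivation:
After op 1 sync(3): ref=0.0000 raw=[0.0000 0.0000 0.0000 0.0000]
After op 2 tick(2): ref=2.0000 raw=[3.0000 2.4000 2.5000 2.2000]
After op 3 sync(2): ref=2.0000 raw=[3.0000 2.4000 2.0000 2.2000]
After op 4 tick(7): ref=9.0000 raw=[13.5000 10.8000 10.7500 9.9000]
After op 5 tick(5): ref=14.0000 raw=[21.0000 16.8000 17.0000 15.4000]
Wrap final raw readings (mod 12): 21.0000 mod 12 = 9.0000; 16.8000 mod 12 = 4.8000; 17.0000 mod 12 = 5.0000; 15.4000 mod 12 = 3.4000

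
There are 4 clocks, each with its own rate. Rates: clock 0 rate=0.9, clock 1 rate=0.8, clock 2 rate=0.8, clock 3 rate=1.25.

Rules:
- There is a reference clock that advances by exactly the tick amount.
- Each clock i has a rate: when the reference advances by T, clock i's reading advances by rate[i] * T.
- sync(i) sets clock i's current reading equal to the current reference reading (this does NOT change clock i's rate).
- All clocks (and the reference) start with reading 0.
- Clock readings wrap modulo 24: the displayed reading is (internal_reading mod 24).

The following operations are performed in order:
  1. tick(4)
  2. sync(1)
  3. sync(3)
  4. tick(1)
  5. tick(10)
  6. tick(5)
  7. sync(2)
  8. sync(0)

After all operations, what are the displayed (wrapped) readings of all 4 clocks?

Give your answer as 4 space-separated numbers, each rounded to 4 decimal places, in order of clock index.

Answer: 20.0000 16.8000 20.0000 0.0000

Derivation:
After op 1 tick(4): ref=4.0000 raw=[3.6000 3.2000 3.2000 5.0000]
After op 2 sync(1): ref=4.0000 raw=[3.6000 4.0000 3.2000 5.0000]
After op 3 sync(3): ref=4.0000 raw=[3.6000 4.0000 3.2000 4.0000]
After op 4 tick(1): ref=5.0000 raw=[4.5000 4.8000 4.0000 5.2500]
After op 5 tick(10): ref=15.0000 raw=[13.5000 12.8000 12.0000 17.7500]
After op 6 tick(5): ref=20.0000 raw=[18.0000 16.8000 16.0000 24.0000]
After op 7 sync(2): ref=20.0000 raw=[18.0000 16.8000 20.0000 24.0000]
After op 8 sync(0): ref=20.0000 raw=[20.0000 16.8000 20.0000 24.0000]
Wrap final raw readings (mod 24): 20.0000 mod 24 = 20.0000; 16.8000 mod 24 = 16.8000; 20.0000 mod 24 = 20.0000; 24.0000 mod 24 = 0.0000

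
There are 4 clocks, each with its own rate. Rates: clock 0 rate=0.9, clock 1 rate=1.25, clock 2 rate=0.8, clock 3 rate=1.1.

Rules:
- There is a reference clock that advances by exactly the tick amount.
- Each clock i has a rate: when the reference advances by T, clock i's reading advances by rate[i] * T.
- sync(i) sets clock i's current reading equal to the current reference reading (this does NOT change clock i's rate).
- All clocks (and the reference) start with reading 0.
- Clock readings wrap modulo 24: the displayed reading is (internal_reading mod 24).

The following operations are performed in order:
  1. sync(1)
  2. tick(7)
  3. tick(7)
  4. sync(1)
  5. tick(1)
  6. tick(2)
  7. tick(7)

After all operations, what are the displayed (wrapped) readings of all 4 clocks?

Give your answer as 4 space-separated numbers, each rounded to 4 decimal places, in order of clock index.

Answer: 21.6000 2.5000 19.2000 2.4000

Derivation:
After op 1 sync(1): ref=0.0000 raw=[0.0000 0.0000 0.0000 0.0000]
After op 2 tick(7): ref=7.0000 raw=[6.3000 8.7500 5.6000 7.7000]
After op 3 tick(7): ref=14.0000 raw=[12.6000 17.5000 11.2000 15.4000]
After op 4 sync(1): ref=14.0000 raw=[12.6000 14.0000 11.2000 15.4000]
After op 5 tick(1): ref=15.0000 raw=[13.5000 15.2500 12.0000 16.5000]
After op 6 tick(2): ref=17.0000 raw=[15.3000 17.7500 13.6000 18.7000]
After op 7 tick(7): ref=24.0000 raw=[21.6000 26.5000 19.2000 26.4000]
Wrap final raw readings (mod 24): 21.6000 mod 24 = 21.6000; 26.5000 mod 24 = 2.5000; 19.2000 mod 24 = 19.2000; 26.4000 mod 24 = 2.4000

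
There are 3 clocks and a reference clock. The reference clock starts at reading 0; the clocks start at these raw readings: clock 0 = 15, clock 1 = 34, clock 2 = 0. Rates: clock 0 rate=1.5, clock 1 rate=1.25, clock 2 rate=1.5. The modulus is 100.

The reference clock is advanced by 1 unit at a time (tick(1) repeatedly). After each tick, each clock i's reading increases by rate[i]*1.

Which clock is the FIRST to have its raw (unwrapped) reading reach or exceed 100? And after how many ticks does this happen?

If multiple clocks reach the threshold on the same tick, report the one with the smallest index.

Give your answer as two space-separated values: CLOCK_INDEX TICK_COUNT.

Answer: 1 53

Derivation:
clock 0: start=15, rate=1.5, needs 100-15 = 85; ticks = ceil(85/1.5) = ceil(56.6667) = 57; reading at tick 57 = 15 + 1.5*57 = 100.5000
clock 1: start=34, rate=1.25, needs 100-34 = 66; ticks = ceil(66/1.25) = ceil(52.8000) = 53; reading at tick 53 = 34 + 1.25*53 = 100.2500
clock 2: start=0, rate=1.5, needs 100-0 = 100; ticks = ceil(100/1.5) = ceil(66.6667) = 67; reading at tick 67 = 0 + 1.5*67 = 100.5000
Minimum tick count = 53; winners = [1]; smallest index = 1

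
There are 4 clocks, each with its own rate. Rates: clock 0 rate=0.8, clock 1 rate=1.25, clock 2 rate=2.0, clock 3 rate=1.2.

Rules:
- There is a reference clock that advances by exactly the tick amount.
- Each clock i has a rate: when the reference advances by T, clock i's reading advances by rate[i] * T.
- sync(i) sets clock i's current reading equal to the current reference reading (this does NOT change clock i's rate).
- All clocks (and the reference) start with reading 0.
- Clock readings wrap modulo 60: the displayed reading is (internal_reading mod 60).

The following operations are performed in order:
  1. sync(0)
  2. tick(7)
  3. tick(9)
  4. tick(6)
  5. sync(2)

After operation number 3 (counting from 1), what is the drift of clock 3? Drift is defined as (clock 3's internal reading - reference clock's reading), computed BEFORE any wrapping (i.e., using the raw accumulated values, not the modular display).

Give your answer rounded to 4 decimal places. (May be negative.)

Answer: 3.2000

Derivation:
After op 1 sync(0): ref=0.0000 raw=[0.0000 0.0000 0.0000 0.0000]
After op 2 tick(7): ref=7.0000 raw=[5.6000 8.7500 14.0000 8.4000]
After op 3 tick(9): ref=16.0000 raw=[12.8000 20.0000 32.0000 19.2000]
Drift of clock 3 after op 3: 19.2000 - 16.0000 = 3.2000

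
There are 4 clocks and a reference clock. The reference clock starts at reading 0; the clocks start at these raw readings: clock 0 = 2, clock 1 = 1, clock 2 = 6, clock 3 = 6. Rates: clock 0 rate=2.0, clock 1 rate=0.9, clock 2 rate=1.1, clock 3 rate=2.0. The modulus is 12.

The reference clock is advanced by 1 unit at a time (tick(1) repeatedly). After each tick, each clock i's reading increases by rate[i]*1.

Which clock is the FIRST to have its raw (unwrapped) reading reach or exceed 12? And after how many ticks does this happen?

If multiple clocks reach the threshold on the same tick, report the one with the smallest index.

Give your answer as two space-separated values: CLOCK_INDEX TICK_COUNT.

Answer: 3 3

Derivation:
clock 0: start=2, rate=2.0, needs 12-2 = 10; ticks = ceil(10/2.0) = ceil(5.0000) = 5; reading at tick 5 = 2 + 2.0*5 = 12.0000
clock 1: start=1, rate=0.9, needs 12-1 = 11; ticks = ceil(11/0.9) = ceil(12.2222) = 13; reading at tick 13 = 1 + 0.9*13 = 12.7000
clock 2: start=6, rate=1.1, needs 12-6 = 6; ticks = ceil(6/1.1) = ceil(5.4545) = 6; reading at tick 6 = 6 + 1.1*6 = 12.6000
clock 3: start=6, rate=2.0, needs 12-6 = 6; ticks = ceil(6/2.0) = ceil(3.0000) = 3; reading at tick 3 = 6 + 2.0*3 = 12.0000
Minimum tick count = 3; winners = [3]; smallest index = 3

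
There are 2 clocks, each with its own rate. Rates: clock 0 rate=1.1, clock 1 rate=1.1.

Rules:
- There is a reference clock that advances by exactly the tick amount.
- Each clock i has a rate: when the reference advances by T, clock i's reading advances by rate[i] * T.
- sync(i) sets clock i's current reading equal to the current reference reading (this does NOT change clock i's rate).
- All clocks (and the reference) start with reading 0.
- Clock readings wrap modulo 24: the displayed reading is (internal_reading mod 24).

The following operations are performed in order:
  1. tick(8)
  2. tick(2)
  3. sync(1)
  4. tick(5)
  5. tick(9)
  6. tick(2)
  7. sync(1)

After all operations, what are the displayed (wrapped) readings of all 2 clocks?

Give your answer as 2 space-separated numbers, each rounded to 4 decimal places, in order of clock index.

After op 1 tick(8): ref=8.0000 raw=[8.8000 8.8000]
After op 2 tick(2): ref=10.0000 raw=[11.0000 11.0000]
After op 3 sync(1): ref=10.0000 raw=[11.0000 10.0000]
After op 4 tick(5): ref=15.0000 raw=[16.5000 15.5000]
After op 5 tick(9): ref=24.0000 raw=[26.4000 25.4000]
After op 6 tick(2): ref=26.0000 raw=[28.6000 27.6000]
After op 7 sync(1): ref=26.0000 raw=[28.6000 26.0000]
Wrap final raw readings (mod 24): 28.6000 mod 24 = 4.6000; 26.0000 mod 24 = 2.0000

Answer: 4.6000 2.0000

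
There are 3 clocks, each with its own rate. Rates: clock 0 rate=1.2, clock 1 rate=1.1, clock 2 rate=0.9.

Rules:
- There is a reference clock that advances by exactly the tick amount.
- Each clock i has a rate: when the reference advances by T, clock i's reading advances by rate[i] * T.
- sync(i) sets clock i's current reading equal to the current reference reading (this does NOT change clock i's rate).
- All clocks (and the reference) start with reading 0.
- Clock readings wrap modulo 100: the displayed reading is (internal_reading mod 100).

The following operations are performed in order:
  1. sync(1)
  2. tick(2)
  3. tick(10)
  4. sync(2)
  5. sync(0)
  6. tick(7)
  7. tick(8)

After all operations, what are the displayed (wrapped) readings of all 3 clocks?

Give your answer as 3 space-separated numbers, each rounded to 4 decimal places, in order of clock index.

After op 1 sync(1): ref=0.0000 raw=[0.0000 0.0000 0.0000]
After op 2 tick(2): ref=2.0000 raw=[2.4000 2.2000 1.8000]
After op 3 tick(10): ref=12.0000 raw=[14.4000 13.2000 10.8000]
After op 4 sync(2): ref=12.0000 raw=[14.4000 13.2000 12.0000]
After op 5 sync(0): ref=12.0000 raw=[12.0000 13.2000 12.0000]
After op 6 tick(7): ref=19.0000 raw=[20.4000 20.9000 18.3000]
After op 7 tick(8): ref=27.0000 raw=[30.0000 29.7000 25.5000]
Wrap final raw readings (mod 100): 30.0000 mod 100 = 30.0000; 29.7000 mod 100 = 29.7000; 25.5000 mod 100 = 25.5000

Answer: 30.0000 29.7000 25.5000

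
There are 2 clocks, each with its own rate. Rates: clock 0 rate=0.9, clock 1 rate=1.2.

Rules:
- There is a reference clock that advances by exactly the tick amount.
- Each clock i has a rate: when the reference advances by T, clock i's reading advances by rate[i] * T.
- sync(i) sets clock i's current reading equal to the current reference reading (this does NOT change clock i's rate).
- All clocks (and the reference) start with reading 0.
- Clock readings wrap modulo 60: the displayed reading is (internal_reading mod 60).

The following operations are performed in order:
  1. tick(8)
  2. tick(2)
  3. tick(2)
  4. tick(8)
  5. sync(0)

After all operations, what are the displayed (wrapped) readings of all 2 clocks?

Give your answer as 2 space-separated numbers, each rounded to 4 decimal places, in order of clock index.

Answer: 20.0000 24.0000

Derivation:
After op 1 tick(8): ref=8.0000 raw=[7.2000 9.6000]
After op 2 tick(2): ref=10.0000 raw=[9.0000 12.0000]
After op 3 tick(2): ref=12.0000 raw=[10.8000 14.4000]
After op 4 tick(8): ref=20.0000 raw=[18.0000 24.0000]
After op 5 sync(0): ref=20.0000 raw=[20.0000 24.0000]
Wrap final raw readings (mod 60): 20.0000 mod 60 = 20.0000; 24.0000 mod 60 = 24.0000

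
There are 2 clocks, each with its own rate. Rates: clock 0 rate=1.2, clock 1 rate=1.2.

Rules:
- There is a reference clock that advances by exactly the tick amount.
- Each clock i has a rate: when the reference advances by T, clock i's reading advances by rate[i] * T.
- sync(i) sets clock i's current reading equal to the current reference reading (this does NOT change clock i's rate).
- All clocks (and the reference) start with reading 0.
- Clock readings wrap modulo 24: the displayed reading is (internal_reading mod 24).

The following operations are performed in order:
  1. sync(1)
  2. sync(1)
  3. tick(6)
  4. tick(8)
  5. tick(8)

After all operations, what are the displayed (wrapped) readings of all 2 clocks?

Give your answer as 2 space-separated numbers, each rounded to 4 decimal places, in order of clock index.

After op 1 sync(1): ref=0.0000 raw=[0.0000 0.0000]
After op 2 sync(1): ref=0.0000 raw=[0.0000 0.0000]
After op 3 tick(6): ref=6.0000 raw=[7.2000 7.2000]
After op 4 tick(8): ref=14.0000 raw=[16.8000 16.8000]
After op 5 tick(8): ref=22.0000 raw=[26.4000 26.4000]
Wrap final raw readings (mod 24): 26.4000 mod 24 = 2.4000; 26.4000 mod 24 = 2.4000

Answer: 2.4000 2.4000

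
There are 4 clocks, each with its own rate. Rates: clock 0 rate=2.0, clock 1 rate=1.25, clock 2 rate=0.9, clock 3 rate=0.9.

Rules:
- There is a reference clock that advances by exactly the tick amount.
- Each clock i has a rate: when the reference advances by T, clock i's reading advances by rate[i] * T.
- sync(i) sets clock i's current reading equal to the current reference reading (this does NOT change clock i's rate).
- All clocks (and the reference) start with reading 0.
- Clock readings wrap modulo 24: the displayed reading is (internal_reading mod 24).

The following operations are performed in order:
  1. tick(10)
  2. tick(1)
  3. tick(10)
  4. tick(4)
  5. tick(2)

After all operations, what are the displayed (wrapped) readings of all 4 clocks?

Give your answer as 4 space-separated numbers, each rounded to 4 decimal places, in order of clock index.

After op 1 tick(10): ref=10.0000 raw=[20.0000 12.5000 9.0000 9.0000]
After op 2 tick(1): ref=11.0000 raw=[22.0000 13.7500 9.9000 9.9000]
After op 3 tick(10): ref=21.0000 raw=[42.0000 26.2500 18.9000 18.9000]
After op 4 tick(4): ref=25.0000 raw=[50.0000 31.2500 22.5000 22.5000]
After op 5 tick(2): ref=27.0000 raw=[54.0000 33.7500 24.3000 24.3000]
Wrap final raw readings (mod 24): 54.0000 mod 24 = 6.0000; 33.7500 mod 24 = 9.7500; 24.3000 mod 24 = 0.3000; 24.3000 mod 24 = 0.3000

Answer: 6.0000 9.7500 0.3000 0.3000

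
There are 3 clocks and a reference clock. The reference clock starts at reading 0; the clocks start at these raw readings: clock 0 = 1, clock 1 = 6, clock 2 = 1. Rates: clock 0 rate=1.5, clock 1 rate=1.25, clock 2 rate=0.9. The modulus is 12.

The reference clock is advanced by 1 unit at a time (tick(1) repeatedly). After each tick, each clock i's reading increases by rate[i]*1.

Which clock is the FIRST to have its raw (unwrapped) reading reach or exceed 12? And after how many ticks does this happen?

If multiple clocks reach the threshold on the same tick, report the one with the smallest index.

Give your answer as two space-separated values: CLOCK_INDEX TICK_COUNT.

Answer: 1 5

Derivation:
clock 0: start=1, rate=1.5, needs 12-1 = 11; ticks = ceil(11/1.5) = ceil(7.3333) = 8; reading at tick 8 = 1 + 1.5*8 = 13.0000
clock 1: start=6, rate=1.25, needs 12-6 = 6; ticks = ceil(6/1.25) = ceil(4.8000) = 5; reading at tick 5 = 6 + 1.25*5 = 12.2500
clock 2: start=1, rate=0.9, needs 12-1 = 11; ticks = ceil(11/0.9) = ceil(12.2222) = 13; reading at tick 13 = 1 + 0.9*13 = 12.7000
Minimum tick count = 5; winners = [1]; smallest index = 1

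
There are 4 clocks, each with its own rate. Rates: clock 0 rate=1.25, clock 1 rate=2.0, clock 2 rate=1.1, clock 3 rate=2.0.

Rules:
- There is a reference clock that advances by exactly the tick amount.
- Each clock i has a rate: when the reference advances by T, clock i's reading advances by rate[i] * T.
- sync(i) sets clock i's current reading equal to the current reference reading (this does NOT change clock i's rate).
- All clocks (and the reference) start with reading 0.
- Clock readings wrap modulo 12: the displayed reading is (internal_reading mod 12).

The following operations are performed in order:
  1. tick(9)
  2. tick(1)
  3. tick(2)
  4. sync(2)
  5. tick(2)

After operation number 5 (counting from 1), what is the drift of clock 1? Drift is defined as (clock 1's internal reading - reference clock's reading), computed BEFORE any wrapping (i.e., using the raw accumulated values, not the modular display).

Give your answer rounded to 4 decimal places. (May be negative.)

After op 1 tick(9): ref=9.0000 raw=[11.2500 18.0000 9.9000 18.0000]
After op 2 tick(1): ref=10.0000 raw=[12.5000 20.0000 11.0000 20.0000]
After op 3 tick(2): ref=12.0000 raw=[15.0000 24.0000 13.2000 24.0000]
After op 4 sync(2): ref=12.0000 raw=[15.0000 24.0000 12.0000 24.0000]
After op 5 tick(2): ref=14.0000 raw=[17.5000 28.0000 14.2000 28.0000]
Drift of clock 1 after op 5: 28.0000 - 14.0000 = 14.0000

Answer: 14.0000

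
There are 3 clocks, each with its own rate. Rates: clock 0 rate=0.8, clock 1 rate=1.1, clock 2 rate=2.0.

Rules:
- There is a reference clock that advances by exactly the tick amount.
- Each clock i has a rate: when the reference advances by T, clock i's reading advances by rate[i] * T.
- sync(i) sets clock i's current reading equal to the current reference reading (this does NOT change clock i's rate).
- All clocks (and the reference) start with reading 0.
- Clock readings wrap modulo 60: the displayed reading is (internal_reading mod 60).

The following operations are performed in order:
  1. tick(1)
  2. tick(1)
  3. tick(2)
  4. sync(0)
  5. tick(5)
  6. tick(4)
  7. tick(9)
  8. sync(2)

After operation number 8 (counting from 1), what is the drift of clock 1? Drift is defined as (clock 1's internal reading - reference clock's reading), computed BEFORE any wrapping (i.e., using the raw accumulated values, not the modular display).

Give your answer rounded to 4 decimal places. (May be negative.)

Answer: 2.2000

Derivation:
After op 1 tick(1): ref=1.0000 raw=[0.8000 1.1000 2.0000]
After op 2 tick(1): ref=2.0000 raw=[1.6000 2.2000 4.0000]
After op 3 tick(2): ref=4.0000 raw=[3.2000 4.4000 8.0000]
After op 4 sync(0): ref=4.0000 raw=[4.0000 4.4000 8.0000]
After op 5 tick(5): ref=9.0000 raw=[8.0000 9.9000 18.0000]
After op 6 tick(4): ref=13.0000 raw=[11.2000 14.3000 26.0000]
After op 7 tick(9): ref=22.0000 raw=[18.4000 24.2000 44.0000]
After op 8 sync(2): ref=22.0000 raw=[18.4000 24.2000 22.0000]
Drift of clock 1 after op 8: 24.2000 - 22.0000 = 2.2000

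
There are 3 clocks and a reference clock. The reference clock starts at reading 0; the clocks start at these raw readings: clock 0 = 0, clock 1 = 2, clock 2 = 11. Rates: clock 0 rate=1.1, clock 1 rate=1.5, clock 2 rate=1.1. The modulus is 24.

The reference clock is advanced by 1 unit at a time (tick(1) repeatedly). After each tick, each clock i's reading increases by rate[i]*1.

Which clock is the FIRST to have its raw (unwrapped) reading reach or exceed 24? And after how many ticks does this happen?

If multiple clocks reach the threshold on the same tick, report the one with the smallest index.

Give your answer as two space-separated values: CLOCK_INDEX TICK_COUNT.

clock 0: start=0, rate=1.1, needs 24-0 = 24; ticks = ceil(24/1.1) = ceil(21.8182) = 22; reading at tick 22 = 0 + 1.1*22 = 24.2000
clock 1: start=2, rate=1.5, needs 24-2 = 22; ticks = ceil(22/1.5) = ceil(14.6667) = 15; reading at tick 15 = 2 + 1.5*15 = 24.5000
clock 2: start=11, rate=1.1, needs 24-11 = 13; ticks = ceil(13/1.1) = ceil(11.8182) = 12; reading at tick 12 = 11 + 1.1*12 = 24.2000
Minimum tick count = 12; winners = [2]; smallest index = 2

Answer: 2 12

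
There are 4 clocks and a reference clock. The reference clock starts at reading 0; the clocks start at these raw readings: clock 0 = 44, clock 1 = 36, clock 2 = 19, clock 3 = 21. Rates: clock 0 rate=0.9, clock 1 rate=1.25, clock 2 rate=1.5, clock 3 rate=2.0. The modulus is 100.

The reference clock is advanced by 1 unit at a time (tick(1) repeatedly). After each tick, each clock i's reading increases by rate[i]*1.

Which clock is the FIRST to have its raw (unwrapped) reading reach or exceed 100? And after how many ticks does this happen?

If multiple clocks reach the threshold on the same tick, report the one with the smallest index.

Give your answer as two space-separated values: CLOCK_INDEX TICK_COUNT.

clock 0: start=44, rate=0.9, needs 100-44 = 56; ticks = ceil(56/0.9) = ceil(62.2222) = 63; reading at tick 63 = 44 + 0.9*63 = 100.7000
clock 1: start=36, rate=1.25, needs 100-36 = 64; ticks = ceil(64/1.25) = ceil(51.2000) = 52; reading at tick 52 = 36 + 1.25*52 = 101.0000
clock 2: start=19, rate=1.5, needs 100-19 = 81; ticks = ceil(81/1.5) = ceil(54.0000) = 54; reading at tick 54 = 19 + 1.5*54 = 100.0000
clock 3: start=21, rate=2.0, needs 100-21 = 79; ticks = ceil(79/2.0) = ceil(39.5000) = 40; reading at tick 40 = 21 + 2.0*40 = 101.0000
Minimum tick count = 40; winners = [3]; smallest index = 3

Answer: 3 40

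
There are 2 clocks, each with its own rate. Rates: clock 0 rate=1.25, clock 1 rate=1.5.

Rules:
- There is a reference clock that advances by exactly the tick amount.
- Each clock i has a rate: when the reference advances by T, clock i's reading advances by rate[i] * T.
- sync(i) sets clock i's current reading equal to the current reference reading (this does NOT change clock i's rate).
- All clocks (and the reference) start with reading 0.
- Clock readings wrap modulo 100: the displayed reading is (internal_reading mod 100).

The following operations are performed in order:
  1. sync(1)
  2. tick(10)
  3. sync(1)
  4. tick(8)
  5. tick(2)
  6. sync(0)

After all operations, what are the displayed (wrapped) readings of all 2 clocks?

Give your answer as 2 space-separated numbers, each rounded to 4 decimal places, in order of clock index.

After op 1 sync(1): ref=0.0000 raw=[0.0000 0.0000]
After op 2 tick(10): ref=10.0000 raw=[12.5000 15.0000]
After op 3 sync(1): ref=10.0000 raw=[12.5000 10.0000]
After op 4 tick(8): ref=18.0000 raw=[22.5000 22.0000]
After op 5 tick(2): ref=20.0000 raw=[25.0000 25.0000]
After op 6 sync(0): ref=20.0000 raw=[20.0000 25.0000]
Wrap final raw readings (mod 100): 20.0000 mod 100 = 20.0000; 25.0000 mod 100 = 25.0000

Answer: 20.0000 25.0000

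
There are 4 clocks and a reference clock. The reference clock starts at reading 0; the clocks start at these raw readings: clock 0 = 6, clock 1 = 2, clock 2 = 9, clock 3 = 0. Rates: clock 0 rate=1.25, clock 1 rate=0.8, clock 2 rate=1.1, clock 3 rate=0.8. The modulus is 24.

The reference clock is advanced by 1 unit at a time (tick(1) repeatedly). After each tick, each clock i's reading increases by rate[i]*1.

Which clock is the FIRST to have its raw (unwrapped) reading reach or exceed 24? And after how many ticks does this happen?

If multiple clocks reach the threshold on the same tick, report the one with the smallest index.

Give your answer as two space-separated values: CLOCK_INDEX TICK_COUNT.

clock 0: start=6, rate=1.25, needs 24-6 = 18; ticks = ceil(18/1.25) = ceil(14.4000) = 15; reading at tick 15 = 6 + 1.25*15 = 24.7500
clock 1: start=2, rate=0.8, needs 24-2 = 22; ticks = ceil(22/0.8) = ceil(27.5000) = 28; reading at tick 28 = 2 + 0.8*28 = 24.4000
clock 2: start=9, rate=1.1, needs 24-9 = 15; ticks = ceil(15/1.1) = ceil(13.6364) = 14; reading at tick 14 = 9 + 1.1*14 = 24.4000
clock 3: start=0, rate=0.8, needs 24-0 = 24; ticks = ceil(24/0.8) = ceil(30.0000) = 30; reading at tick 30 = 0 + 0.8*30 = 24.0000
Minimum tick count = 14; winners = [2]; smallest index = 2

Answer: 2 14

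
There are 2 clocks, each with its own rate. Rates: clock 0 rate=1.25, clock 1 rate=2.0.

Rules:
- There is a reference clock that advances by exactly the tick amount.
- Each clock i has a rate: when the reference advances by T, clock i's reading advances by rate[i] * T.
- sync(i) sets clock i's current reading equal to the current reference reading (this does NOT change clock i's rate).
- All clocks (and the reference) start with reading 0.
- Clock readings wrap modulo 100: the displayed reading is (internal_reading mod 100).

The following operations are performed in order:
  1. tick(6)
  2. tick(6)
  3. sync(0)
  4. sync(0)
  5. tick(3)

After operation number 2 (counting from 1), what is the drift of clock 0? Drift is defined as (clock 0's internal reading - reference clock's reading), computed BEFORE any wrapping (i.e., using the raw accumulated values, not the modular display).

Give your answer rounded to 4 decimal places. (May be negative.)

Answer: 3.0000

Derivation:
After op 1 tick(6): ref=6.0000 raw=[7.5000 12.0000]
After op 2 tick(6): ref=12.0000 raw=[15.0000 24.0000]
Drift of clock 0 after op 2: 15.0000 - 12.0000 = 3.0000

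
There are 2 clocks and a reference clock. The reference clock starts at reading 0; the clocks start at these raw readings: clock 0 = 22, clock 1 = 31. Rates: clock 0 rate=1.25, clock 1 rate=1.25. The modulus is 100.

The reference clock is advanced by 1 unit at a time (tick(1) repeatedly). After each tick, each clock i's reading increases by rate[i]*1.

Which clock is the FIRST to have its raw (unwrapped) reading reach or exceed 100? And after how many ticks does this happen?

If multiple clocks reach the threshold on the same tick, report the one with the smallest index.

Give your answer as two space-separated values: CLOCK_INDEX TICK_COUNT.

clock 0: start=22, rate=1.25, needs 100-22 = 78; ticks = ceil(78/1.25) = ceil(62.4000) = 63; reading at tick 63 = 22 + 1.25*63 = 100.7500
clock 1: start=31, rate=1.25, needs 100-31 = 69; ticks = ceil(69/1.25) = ceil(55.2000) = 56; reading at tick 56 = 31 + 1.25*56 = 101.0000
Minimum tick count = 56; winners = [1]; smallest index = 1

Answer: 1 56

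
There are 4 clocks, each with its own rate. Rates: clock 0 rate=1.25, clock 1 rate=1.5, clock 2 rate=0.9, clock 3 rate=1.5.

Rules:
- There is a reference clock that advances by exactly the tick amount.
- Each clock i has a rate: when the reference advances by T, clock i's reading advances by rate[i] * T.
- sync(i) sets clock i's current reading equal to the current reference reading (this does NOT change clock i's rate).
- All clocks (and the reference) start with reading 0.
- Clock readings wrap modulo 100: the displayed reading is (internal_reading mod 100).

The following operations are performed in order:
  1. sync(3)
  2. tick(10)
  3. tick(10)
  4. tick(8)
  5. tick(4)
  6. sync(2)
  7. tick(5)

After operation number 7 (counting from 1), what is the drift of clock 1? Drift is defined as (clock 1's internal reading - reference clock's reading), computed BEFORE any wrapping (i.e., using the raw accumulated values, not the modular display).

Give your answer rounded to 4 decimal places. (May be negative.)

Answer: 18.5000

Derivation:
After op 1 sync(3): ref=0.0000 raw=[0.0000 0.0000 0.0000 0.0000]
After op 2 tick(10): ref=10.0000 raw=[12.5000 15.0000 9.0000 15.0000]
After op 3 tick(10): ref=20.0000 raw=[25.0000 30.0000 18.0000 30.0000]
After op 4 tick(8): ref=28.0000 raw=[35.0000 42.0000 25.2000 42.0000]
After op 5 tick(4): ref=32.0000 raw=[40.0000 48.0000 28.8000 48.0000]
After op 6 sync(2): ref=32.0000 raw=[40.0000 48.0000 32.0000 48.0000]
After op 7 tick(5): ref=37.0000 raw=[46.2500 55.5000 36.5000 55.5000]
Drift of clock 1 after op 7: 55.5000 - 37.0000 = 18.5000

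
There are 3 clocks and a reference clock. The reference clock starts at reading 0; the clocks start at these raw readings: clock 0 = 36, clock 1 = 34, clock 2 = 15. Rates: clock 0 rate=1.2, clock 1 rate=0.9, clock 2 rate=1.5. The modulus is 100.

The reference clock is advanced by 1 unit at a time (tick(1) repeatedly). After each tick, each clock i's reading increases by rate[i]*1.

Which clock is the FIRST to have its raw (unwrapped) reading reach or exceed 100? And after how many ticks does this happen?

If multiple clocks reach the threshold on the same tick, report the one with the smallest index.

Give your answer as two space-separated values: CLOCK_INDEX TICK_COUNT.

clock 0: start=36, rate=1.2, needs 100-36 = 64; ticks = ceil(64/1.2) = ceil(53.3333) = 54; reading at tick 54 = 36 + 1.2*54 = 100.8000
clock 1: start=34, rate=0.9, needs 100-34 = 66; ticks = ceil(66/0.9) = ceil(73.3333) = 74; reading at tick 74 = 34 + 0.9*74 = 100.6000
clock 2: start=15, rate=1.5, needs 100-15 = 85; ticks = ceil(85/1.5) = ceil(56.6667) = 57; reading at tick 57 = 15 + 1.5*57 = 100.5000
Minimum tick count = 54; winners = [0]; smallest index = 0

Answer: 0 54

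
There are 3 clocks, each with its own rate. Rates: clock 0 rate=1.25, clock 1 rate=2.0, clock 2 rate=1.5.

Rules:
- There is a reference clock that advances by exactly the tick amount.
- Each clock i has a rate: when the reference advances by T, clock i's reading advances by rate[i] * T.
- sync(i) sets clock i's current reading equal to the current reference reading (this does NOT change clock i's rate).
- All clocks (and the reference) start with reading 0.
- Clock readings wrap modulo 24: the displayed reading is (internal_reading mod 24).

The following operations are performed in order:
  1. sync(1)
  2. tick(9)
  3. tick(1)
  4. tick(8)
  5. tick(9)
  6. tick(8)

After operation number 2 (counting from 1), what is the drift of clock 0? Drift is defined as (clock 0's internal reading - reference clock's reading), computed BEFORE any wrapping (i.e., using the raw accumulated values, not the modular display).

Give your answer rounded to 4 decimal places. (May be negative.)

Answer: 2.2500

Derivation:
After op 1 sync(1): ref=0.0000 raw=[0.0000 0.0000 0.0000]
After op 2 tick(9): ref=9.0000 raw=[11.2500 18.0000 13.5000]
Drift of clock 0 after op 2: 11.2500 - 9.0000 = 2.2500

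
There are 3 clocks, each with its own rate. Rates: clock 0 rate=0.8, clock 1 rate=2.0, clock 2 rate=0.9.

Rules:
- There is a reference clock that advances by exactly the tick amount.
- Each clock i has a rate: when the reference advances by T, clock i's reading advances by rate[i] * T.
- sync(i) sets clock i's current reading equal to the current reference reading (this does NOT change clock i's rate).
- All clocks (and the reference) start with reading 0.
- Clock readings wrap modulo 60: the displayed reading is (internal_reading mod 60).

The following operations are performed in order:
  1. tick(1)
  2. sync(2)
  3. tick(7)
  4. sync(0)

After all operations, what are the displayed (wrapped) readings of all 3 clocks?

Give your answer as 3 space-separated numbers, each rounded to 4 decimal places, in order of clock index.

Answer: 8.0000 16.0000 7.3000

Derivation:
After op 1 tick(1): ref=1.0000 raw=[0.8000 2.0000 0.9000]
After op 2 sync(2): ref=1.0000 raw=[0.8000 2.0000 1.0000]
After op 3 tick(7): ref=8.0000 raw=[6.4000 16.0000 7.3000]
After op 4 sync(0): ref=8.0000 raw=[8.0000 16.0000 7.3000]
Wrap final raw readings (mod 60): 8.0000 mod 60 = 8.0000; 16.0000 mod 60 = 16.0000; 7.3000 mod 60 = 7.3000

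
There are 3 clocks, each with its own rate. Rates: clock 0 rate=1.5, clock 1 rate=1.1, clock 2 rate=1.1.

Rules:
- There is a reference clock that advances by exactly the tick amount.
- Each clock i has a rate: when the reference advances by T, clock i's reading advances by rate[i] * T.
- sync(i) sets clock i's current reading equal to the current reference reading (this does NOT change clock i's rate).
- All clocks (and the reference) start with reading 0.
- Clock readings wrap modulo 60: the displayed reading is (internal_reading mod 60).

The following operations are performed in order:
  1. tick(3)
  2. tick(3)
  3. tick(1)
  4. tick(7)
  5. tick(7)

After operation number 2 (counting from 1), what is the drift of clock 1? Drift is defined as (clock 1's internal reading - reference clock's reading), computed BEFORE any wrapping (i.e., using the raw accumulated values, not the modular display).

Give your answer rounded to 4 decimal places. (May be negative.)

After op 1 tick(3): ref=3.0000 raw=[4.5000 3.3000 3.3000]
After op 2 tick(3): ref=6.0000 raw=[9.0000 6.6000 6.6000]
Drift of clock 1 after op 2: 6.6000 - 6.0000 = 0.6000

Answer: 0.6000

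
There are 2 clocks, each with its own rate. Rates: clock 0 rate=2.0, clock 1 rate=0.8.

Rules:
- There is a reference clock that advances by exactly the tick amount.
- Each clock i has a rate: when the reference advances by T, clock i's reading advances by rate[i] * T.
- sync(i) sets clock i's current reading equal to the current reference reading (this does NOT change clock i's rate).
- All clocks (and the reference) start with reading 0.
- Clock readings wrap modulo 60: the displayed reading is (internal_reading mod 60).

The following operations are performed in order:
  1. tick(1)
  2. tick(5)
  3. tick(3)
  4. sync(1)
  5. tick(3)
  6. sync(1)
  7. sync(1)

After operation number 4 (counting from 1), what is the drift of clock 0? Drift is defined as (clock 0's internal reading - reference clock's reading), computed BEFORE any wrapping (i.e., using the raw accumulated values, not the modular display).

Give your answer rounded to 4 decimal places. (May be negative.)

Answer: 9.0000

Derivation:
After op 1 tick(1): ref=1.0000 raw=[2.0000 0.8000]
After op 2 tick(5): ref=6.0000 raw=[12.0000 4.8000]
After op 3 tick(3): ref=9.0000 raw=[18.0000 7.2000]
After op 4 sync(1): ref=9.0000 raw=[18.0000 9.0000]
Drift of clock 0 after op 4: 18.0000 - 9.0000 = 9.0000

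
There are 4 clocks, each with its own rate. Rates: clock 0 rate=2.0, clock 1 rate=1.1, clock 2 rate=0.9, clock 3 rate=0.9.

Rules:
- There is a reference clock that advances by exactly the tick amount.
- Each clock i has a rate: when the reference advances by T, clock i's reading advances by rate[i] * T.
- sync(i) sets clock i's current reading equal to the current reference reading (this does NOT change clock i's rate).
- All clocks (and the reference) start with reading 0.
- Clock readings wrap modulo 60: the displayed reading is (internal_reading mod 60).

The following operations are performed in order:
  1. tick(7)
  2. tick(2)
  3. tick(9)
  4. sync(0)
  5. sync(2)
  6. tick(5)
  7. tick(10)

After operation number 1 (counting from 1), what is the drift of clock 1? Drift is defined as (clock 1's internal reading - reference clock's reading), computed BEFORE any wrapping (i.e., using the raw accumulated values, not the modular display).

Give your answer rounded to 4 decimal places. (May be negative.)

After op 1 tick(7): ref=7.0000 raw=[14.0000 7.7000 6.3000 6.3000]
Drift of clock 1 after op 1: 7.7000 - 7.0000 = 0.7000

Answer: 0.7000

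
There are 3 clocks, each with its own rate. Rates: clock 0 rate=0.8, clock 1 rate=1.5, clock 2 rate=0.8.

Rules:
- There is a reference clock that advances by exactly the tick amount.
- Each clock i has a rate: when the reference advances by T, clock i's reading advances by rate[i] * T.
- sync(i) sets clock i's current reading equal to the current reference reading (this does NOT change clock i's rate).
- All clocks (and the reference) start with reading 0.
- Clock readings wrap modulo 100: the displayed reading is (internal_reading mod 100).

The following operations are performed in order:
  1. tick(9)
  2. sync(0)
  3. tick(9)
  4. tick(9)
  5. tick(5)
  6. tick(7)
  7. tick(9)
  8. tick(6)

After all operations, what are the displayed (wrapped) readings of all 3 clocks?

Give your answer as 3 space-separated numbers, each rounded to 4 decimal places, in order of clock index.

After op 1 tick(9): ref=9.0000 raw=[7.2000 13.5000 7.2000]
After op 2 sync(0): ref=9.0000 raw=[9.0000 13.5000 7.2000]
After op 3 tick(9): ref=18.0000 raw=[16.2000 27.0000 14.4000]
After op 4 tick(9): ref=27.0000 raw=[23.4000 40.5000 21.6000]
After op 5 tick(5): ref=32.0000 raw=[27.4000 48.0000 25.6000]
After op 6 tick(7): ref=39.0000 raw=[33.0000 58.5000 31.2000]
After op 7 tick(9): ref=48.0000 raw=[40.2000 72.0000 38.4000]
After op 8 tick(6): ref=54.0000 raw=[45.0000 81.0000 43.2000]
Wrap final raw readings (mod 100): 45.0000 mod 100 = 45.0000; 81.0000 mod 100 = 81.0000; 43.2000 mod 100 = 43.2000

Answer: 45.0000 81.0000 43.2000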